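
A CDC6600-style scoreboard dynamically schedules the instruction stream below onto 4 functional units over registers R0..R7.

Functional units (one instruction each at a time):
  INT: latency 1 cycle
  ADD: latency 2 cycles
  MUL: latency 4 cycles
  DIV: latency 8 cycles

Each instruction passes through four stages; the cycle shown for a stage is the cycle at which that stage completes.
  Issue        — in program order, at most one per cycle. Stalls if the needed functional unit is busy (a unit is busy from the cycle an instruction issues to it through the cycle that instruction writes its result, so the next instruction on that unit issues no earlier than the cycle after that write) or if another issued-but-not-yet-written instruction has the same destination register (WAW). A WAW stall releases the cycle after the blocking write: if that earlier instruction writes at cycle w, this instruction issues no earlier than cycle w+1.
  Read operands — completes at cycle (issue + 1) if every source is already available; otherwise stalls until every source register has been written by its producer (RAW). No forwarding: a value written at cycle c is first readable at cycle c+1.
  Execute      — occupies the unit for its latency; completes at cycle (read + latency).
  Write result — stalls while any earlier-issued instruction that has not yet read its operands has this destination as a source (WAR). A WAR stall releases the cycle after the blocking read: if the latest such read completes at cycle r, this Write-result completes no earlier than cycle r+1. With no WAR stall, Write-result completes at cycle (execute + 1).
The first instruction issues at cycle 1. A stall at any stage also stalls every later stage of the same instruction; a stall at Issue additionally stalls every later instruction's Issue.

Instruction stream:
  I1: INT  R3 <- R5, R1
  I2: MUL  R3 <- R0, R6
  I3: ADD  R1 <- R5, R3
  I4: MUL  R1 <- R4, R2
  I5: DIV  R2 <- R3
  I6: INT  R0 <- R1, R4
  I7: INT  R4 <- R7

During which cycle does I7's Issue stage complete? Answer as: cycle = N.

cycle 1: I1→INT
cycle 2: I1 RO
cycle 3: I1 EX
cycle 4: I1 WR R3
cycle 5: I2→MUL
cycle 6: I2 RO; I3→ADD
cycle 10: I2 EX
cycle 11: I2 WR R3
cycle 12: I3 RO
cycle 14: I3 EX
cycle 15: I3 WR R1
cycle 16: I4→MUL
cycle 17: I4 RO; I5→DIV
cycle 18: I5 RO; I6→INT
cycle 21: I4 EX
cycle 22: I4 WR R1
cycle 23: I6 RO
cycle 24: I6 EX
cycle 25: I6 WR R0
cycle 26: I5 EX; I7→INT
cycle 27: I5 WR R2; I7 RO
cycle 28: I7 EX
cycle 29: I7 WR R4

cycle = 26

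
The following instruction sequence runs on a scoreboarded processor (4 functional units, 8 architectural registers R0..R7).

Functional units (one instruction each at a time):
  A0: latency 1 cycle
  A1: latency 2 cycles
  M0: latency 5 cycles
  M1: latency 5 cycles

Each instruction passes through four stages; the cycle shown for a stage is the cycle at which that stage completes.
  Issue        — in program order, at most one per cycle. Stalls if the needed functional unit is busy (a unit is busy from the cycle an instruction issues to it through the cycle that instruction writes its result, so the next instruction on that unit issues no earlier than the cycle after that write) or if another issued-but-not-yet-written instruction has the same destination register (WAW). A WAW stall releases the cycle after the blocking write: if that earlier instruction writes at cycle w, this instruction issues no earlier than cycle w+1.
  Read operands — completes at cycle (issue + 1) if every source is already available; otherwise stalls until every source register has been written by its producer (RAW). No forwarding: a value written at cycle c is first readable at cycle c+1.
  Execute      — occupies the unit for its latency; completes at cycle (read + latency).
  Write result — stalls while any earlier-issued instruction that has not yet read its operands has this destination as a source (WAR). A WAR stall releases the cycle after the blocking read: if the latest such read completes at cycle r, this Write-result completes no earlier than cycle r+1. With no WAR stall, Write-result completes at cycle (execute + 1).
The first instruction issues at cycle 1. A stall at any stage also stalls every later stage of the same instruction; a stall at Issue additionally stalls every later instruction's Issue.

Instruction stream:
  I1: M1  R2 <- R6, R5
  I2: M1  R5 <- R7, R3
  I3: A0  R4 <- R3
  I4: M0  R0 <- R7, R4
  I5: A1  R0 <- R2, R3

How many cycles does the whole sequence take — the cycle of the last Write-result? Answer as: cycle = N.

I1 -> (1, 2, 7, 8)
I2 -> (9, 10, 15, 16)  // struct: M1 busy until I1 writes@8
I3 -> (10, 11, 12, 13)
I4 -> (11, 14, 19, 20)  // RAW R4: wait I3 write@13
I5 -> (21, 22, 24, 25)  // WAW R0: wait I4 write@20

cycle = 25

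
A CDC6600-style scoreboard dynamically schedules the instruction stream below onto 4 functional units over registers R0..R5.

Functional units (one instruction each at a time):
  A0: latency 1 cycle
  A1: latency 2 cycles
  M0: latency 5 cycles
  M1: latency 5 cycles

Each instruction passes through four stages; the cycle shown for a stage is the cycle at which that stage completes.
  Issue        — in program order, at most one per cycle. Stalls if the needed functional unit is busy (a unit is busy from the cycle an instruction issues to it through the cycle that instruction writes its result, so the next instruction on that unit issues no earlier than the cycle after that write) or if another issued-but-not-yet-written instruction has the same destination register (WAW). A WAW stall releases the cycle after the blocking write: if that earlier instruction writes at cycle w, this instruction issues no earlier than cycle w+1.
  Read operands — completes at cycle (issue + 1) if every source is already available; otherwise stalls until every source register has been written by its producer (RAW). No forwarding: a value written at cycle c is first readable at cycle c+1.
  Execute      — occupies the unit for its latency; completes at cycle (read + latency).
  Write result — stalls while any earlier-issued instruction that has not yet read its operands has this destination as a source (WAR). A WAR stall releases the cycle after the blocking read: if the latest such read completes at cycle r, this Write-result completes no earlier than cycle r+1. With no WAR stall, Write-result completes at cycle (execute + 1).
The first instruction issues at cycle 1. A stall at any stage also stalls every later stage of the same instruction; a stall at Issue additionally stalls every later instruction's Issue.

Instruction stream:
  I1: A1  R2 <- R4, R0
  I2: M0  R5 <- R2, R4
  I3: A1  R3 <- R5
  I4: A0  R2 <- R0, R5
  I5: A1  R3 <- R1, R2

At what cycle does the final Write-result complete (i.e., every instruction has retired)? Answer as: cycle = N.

cycle = 21

t=1  I1→A1
t=2  I1 RO | I2→M0
t=4  I1 EX
t=5  I1 WR R2
t=6  I2 RO | I3→A1
t=7  I4→A0
t=11  I2 EX
t=12  I2 WR R5
t=13  I3 RO | I4 RO
t=14  I4 EX
t=15  I3 EX | I4 WR R2
t=16  I3 WR R3
t=17  I5→A1
t=18  I5 RO
t=20  I5 EX
t=21  I5 WR R3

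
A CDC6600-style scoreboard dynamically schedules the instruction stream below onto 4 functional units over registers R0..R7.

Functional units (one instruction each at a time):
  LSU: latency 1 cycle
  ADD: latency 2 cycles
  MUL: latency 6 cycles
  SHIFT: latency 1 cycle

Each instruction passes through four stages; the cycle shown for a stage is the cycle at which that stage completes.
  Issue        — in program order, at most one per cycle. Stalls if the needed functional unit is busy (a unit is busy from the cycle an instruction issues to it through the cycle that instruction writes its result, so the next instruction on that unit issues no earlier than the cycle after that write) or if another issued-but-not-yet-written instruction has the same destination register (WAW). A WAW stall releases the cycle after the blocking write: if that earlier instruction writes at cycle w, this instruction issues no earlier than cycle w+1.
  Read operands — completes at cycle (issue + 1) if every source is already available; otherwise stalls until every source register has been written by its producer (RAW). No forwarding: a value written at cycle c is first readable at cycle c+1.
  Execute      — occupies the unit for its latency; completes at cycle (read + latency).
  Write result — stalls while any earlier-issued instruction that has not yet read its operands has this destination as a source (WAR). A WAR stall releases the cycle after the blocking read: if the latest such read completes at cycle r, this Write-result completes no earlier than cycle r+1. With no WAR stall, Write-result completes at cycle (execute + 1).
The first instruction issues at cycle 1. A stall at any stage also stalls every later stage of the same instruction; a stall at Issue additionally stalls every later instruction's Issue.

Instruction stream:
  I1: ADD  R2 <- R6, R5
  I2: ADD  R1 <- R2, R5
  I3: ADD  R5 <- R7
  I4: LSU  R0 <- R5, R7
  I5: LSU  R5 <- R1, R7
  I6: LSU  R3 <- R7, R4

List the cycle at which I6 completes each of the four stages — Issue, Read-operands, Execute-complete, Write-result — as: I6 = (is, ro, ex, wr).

cycle 1: I1→ADD
cycle 2: I1 RO
cycle 4: I1 EX
cycle 5: I1 WR R2
cycle 6: I2→ADD
cycle 7: I2 RO
cycle 9: I2 EX
cycle 10: I2 WR R1
cycle 11: I3→ADD
cycle 12: I3 RO | I4→LSU
cycle 14: I3 EX
cycle 15: I3 WR R5
cycle 16: I4 RO
cycle 17: I4 EX
cycle 18: I4 WR R0
cycle 19: I5→LSU
cycle 20: I5 RO
cycle 21: I5 EX
cycle 22: I5 WR R5
cycle 23: I6→LSU
cycle 24: I6 RO
cycle 25: I6 EX
cycle 26: I6 WR R3

I6 = (23, 24, 25, 26)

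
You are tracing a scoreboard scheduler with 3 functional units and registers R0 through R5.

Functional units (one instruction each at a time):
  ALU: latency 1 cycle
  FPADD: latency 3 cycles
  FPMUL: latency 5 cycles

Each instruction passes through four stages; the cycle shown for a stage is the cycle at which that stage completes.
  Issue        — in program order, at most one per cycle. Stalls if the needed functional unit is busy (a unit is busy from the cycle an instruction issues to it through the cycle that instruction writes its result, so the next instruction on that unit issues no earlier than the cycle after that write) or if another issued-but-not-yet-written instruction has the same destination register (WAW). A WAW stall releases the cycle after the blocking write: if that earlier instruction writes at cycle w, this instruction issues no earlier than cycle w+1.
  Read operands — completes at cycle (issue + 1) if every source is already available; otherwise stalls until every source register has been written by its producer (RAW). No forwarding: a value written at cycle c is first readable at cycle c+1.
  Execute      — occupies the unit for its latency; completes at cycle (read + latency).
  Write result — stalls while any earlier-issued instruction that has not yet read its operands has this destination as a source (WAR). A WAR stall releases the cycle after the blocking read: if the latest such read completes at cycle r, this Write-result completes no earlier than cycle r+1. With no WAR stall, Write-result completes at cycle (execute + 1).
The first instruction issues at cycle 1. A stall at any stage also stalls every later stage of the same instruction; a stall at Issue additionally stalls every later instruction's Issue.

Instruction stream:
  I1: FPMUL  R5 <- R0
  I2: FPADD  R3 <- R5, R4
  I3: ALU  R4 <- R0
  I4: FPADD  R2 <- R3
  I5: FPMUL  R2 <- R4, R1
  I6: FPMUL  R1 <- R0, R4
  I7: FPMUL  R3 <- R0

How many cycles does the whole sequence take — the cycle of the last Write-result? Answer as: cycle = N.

cycle 1: I1 dispatched to FPMUL
cycle 2: I1 operands ready · I2 dispatched to FPADD
cycle 3: I3 dispatched to ALU
cycle 4: I3 operands ready
cycle 5: I3 complete
cycle 7: I1 complete
cycle 8: R5←I1
cycle 9: I2 operands ready
cycle 10: R4←I3
cycle 12: I2 complete
cycle 13: R3←I2
cycle 14: I4 dispatched to FPADD
cycle 15: I4 operands ready
cycle 18: I4 complete
cycle 19: R2←I4
cycle 20: I5 dispatched to FPMUL
cycle 21: I5 operands ready
cycle 26: I5 complete
cycle 27: R2←I5
cycle 28: I6 dispatched to FPMUL
cycle 29: I6 operands ready
cycle 34: I6 complete
cycle 35: R1←I6
cycle 36: I7 dispatched to FPMUL
cycle 37: I7 operands ready
cycle 42: I7 complete
cycle 43: R3←I7

cycle = 43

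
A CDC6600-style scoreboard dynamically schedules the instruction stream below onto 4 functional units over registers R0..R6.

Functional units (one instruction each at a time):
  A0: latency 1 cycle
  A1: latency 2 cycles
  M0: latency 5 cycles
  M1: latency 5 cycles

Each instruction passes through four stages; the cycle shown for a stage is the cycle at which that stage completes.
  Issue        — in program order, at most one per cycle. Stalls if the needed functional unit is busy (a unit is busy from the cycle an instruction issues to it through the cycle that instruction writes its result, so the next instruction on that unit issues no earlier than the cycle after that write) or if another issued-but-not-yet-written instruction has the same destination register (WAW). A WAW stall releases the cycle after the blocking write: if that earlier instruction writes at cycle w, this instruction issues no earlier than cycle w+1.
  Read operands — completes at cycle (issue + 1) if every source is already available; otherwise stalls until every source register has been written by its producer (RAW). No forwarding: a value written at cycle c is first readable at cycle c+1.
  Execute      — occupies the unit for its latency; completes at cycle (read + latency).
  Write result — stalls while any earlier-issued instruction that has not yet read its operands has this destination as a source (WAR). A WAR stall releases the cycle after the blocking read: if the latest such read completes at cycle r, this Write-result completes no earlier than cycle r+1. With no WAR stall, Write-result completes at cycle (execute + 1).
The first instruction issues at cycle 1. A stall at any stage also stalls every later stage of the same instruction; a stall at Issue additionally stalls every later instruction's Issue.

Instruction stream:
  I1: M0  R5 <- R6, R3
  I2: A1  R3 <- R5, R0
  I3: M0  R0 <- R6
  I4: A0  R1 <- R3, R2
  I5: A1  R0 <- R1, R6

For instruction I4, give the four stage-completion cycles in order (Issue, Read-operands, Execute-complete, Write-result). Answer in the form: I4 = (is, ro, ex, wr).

t=1  issue I1 (M0)
t=2  I1 read-ops · issue I2 (A1)
t=7  I1 finished on M0
t=8  I1→R5
t=9  I2 read-ops · issue I3 (M0)
t=10  I3 read-ops · issue I4 (A0)
t=11  I2 finished on A1
t=12  I2→R3
t=13  I4 read-ops
t=14  I4 finished on A0
t=15  I3 finished on M0 · I4→R1
t=16  I3→R0
t=17  issue I5 (A1)
t=18  I5 read-ops
t=20  I5 finished on A1
t=21  I5→R0

I4 = (10, 13, 14, 15)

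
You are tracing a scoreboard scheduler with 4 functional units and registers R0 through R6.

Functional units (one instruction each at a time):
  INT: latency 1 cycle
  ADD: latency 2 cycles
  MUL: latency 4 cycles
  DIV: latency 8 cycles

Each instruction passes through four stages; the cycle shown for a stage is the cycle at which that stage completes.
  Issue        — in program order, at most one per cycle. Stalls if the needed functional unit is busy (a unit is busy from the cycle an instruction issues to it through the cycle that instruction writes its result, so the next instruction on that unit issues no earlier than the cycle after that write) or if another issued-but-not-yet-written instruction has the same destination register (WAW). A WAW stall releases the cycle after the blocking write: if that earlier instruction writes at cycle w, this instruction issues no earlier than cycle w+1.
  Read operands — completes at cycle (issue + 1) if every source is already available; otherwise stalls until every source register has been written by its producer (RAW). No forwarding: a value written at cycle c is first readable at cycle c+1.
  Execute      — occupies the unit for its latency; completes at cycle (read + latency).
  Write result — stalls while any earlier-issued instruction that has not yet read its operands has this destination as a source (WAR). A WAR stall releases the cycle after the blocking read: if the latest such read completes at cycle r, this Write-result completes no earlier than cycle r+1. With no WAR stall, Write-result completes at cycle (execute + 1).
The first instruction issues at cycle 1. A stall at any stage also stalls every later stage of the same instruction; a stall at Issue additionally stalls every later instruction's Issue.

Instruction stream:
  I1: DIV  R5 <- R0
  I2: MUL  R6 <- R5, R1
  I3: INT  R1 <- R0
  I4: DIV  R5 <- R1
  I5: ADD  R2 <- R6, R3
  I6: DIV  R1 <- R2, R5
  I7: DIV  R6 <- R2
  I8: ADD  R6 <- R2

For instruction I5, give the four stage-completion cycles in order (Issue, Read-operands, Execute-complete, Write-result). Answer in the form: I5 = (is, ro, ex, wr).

I1  is:1  ro:2  ex:10  wr:11
I2  is:2  ro:12  ex:16  wr:17  — RAW R5: wait I1 write@11
I3  is:3  ro:4  ex:5  wr:13  — WAR R1: wait I2 read@12
I4  is:12  ro:14  ex:22  wr:23  — struct: DIV busy until I1 writes@11, RAW R1: wait I3 write@13
I5  is:13  ro:18  ex:20  wr:21  — RAW R6: wait I2 write@17
I6  is:24  ro:25  ex:33  wr:34  — struct: DIV busy until I4 writes@23
I7  is:35  ro:36  ex:44  wr:45  — struct: DIV busy until I6 writes@34
I8  is:46  ro:47  ex:49  wr:50  — WAW R6: wait I7 write@45

I5 = (13, 18, 20, 21)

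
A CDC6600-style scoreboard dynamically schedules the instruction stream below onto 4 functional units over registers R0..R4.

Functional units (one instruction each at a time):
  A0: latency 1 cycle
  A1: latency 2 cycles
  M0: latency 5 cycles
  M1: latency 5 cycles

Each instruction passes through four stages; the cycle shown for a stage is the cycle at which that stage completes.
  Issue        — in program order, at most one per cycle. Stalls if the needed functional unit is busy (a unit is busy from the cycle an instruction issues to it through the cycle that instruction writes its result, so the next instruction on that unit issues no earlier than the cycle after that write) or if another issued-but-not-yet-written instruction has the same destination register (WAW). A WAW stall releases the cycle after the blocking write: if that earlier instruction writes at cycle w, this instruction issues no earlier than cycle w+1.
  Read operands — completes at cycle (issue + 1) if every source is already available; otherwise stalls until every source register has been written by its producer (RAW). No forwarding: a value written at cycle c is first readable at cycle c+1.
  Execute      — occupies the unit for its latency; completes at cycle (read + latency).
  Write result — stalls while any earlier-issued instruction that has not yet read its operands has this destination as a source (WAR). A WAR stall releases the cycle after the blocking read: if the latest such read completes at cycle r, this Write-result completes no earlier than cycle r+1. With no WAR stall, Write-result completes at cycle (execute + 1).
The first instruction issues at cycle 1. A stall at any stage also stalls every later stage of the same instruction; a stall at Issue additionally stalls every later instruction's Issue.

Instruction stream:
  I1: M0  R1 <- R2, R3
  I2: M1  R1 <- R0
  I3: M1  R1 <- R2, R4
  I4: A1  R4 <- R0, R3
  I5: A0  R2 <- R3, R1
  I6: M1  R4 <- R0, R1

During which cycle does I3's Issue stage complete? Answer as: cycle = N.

cycle = 17

[1] I1 dispatched to M0
[2] I1 operands ready
[7] I1 complete
[8] R1←I1
[9] I2 dispatched to M1
[10] I2 operands ready
[15] I2 complete
[16] R1←I2
[17] I3 dispatched to M1
[18] I3 operands ready, I4 dispatched to A1
[19] I4 operands ready, I5 dispatched to A0
[21] I4 complete
[22] R4←I4
[23] I3 complete
[24] R1←I3
[25] I5 operands ready, I6 dispatched to M1
[26] I5 complete, I6 operands ready
[27] R2←I5
[31] I6 complete
[32] R4←I6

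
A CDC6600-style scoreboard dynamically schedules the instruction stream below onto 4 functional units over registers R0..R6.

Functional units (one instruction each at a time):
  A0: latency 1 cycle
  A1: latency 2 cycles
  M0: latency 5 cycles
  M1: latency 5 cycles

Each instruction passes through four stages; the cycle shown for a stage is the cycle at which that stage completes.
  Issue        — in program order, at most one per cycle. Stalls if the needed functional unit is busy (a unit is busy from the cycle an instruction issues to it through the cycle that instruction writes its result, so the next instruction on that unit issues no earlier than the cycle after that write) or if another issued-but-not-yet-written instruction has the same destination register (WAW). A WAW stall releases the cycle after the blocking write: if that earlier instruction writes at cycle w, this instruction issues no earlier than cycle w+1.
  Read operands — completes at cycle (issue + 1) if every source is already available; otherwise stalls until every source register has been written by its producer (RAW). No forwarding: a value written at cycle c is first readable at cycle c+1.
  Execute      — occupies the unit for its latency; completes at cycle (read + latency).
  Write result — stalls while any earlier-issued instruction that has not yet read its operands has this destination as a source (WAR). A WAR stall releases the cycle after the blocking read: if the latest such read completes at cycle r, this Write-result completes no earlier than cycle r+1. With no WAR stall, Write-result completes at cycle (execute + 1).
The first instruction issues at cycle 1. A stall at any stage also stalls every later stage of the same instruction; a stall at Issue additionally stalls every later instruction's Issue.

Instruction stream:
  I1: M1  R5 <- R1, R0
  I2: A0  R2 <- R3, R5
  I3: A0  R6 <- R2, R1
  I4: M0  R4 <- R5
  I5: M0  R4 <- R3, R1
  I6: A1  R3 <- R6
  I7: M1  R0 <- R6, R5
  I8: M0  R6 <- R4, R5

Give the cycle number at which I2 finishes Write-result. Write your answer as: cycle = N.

cycle 1: I1 issues→M1
cycle 2: I1 reads | I2 issues→A0
cycle 7: I1 exec-done
cycle 8: I1 writes R5
cycle 9: I2 reads
cycle 10: I2 exec-done
cycle 11: I2 writes R2
cycle 12: I3 issues→A0
cycle 13: I3 reads | I4 issues→M0
cycle 14: I3 exec-done | I4 reads
cycle 15: I3 writes R6
cycle 19: I4 exec-done
cycle 20: I4 writes R4
cycle 21: I5 issues→M0
cycle 22: I5 reads | I6 issues→A1
cycle 23: I6 reads | I7 issues→M1
cycle 24: I7 reads
cycle 25: I6 exec-done
cycle 26: I6 writes R3
cycle 27: I5 exec-done
cycle 28: I5 writes R4
cycle 29: I7 exec-done | I8 issues→M0
cycle 30: I7 writes R0 | I8 reads
cycle 35: I8 exec-done
cycle 36: I8 writes R6

cycle = 11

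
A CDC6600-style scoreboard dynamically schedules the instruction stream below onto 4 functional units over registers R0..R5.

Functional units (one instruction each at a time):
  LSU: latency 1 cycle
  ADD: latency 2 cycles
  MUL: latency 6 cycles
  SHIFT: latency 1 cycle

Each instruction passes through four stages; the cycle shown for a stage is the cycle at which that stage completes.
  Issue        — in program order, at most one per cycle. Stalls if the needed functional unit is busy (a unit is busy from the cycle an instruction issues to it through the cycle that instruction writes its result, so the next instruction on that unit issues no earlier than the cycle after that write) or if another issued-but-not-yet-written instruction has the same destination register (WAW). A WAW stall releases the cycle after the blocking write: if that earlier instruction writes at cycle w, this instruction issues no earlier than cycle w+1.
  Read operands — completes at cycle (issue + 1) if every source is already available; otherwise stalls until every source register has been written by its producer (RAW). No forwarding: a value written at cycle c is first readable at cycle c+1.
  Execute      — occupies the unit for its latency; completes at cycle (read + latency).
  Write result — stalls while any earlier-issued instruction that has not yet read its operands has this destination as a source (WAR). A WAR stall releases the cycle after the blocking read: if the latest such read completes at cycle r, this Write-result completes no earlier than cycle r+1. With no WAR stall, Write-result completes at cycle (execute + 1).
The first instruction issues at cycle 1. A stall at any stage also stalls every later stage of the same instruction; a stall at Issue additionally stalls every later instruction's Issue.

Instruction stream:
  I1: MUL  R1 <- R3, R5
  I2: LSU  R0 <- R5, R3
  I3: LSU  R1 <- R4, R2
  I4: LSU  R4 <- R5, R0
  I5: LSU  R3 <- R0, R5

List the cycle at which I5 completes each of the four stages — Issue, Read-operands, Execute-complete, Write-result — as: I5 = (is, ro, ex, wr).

I5 = (18, 19, 20, 21)

1) issue 1, read 2, done 8, write 9
2) issue 2, read 3, done 4, write 5
3) issue 10, read 11, done 12, write 13  <WAW R1: wait I1 write@9>
4) issue 14, read 15, done 16, write 17  <struct: LSU busy until I3 writes@13>
5) issue 18, read 19, done 20, write 21  <struct: LSU busy until I4 writes@17>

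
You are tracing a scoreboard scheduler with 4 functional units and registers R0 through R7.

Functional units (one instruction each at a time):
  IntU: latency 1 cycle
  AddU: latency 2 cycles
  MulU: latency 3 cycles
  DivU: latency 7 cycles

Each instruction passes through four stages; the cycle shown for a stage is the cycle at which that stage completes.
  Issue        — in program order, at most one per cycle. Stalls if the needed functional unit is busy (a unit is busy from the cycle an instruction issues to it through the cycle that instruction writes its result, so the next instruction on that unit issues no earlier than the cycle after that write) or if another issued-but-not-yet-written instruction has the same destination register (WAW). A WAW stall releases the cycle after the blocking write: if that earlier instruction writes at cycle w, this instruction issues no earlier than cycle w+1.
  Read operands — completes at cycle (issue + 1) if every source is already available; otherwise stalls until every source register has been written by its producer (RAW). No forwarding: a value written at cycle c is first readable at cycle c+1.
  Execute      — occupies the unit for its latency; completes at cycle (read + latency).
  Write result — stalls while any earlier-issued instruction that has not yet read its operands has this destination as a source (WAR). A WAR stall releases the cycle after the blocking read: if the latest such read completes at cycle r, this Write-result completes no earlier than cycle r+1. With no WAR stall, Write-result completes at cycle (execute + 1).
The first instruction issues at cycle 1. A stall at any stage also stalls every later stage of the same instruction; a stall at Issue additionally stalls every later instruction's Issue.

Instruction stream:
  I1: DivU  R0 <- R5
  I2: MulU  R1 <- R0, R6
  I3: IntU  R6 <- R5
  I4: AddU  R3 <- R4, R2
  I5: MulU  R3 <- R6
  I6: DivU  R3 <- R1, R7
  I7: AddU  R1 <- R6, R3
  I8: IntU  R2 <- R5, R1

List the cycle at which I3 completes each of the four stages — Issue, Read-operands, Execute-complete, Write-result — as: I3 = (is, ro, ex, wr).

[I1] 1/2/9/10
[I2] 2/11/14/15  (RAW R0: wait I1 write@10)
[I3] 3/4/5/12  (WAR R6: wait I2 read@11)
[I4] 4/5/7/8
[I5] 16/17/20/21  (struct: MulU busy until I2 writes@15)
[I6] 22/23/30/31  (WAW R3: wait I5 write@21)
[I7] 23/32/34/35  (RAW R3: wait I6 write@31)
[I8] 24/36/37/38  (RAW R1: wait I7 write@35)

I3 = (3, 4, 5, 12)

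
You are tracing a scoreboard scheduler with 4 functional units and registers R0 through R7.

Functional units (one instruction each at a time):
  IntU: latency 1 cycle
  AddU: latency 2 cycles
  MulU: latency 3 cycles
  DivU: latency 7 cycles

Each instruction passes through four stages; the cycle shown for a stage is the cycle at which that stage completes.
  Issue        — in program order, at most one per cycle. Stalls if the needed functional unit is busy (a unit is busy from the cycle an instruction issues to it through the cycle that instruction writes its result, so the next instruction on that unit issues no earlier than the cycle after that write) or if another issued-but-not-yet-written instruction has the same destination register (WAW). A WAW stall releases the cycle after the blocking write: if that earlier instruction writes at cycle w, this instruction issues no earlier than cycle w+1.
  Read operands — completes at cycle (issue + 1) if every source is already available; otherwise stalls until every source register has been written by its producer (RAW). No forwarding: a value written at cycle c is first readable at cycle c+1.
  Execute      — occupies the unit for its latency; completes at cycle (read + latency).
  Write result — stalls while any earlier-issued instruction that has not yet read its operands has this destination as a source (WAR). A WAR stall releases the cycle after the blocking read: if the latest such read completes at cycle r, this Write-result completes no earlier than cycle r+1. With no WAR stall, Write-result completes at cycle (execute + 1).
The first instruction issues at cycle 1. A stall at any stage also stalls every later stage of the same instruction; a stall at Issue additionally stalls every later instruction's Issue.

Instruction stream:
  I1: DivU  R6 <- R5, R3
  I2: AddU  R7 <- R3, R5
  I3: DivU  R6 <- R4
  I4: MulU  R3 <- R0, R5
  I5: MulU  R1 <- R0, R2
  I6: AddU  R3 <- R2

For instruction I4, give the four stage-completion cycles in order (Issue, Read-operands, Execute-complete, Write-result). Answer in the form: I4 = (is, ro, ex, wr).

cycle 1: I1 dispatched to DivU
cycle 2: I1 operands ready · I2 dispatched to AddU
cycle 3: I2 operands ready
cycle 5: I2 complete
cycle 6: R7←I2
cycle 9: I1 complete
cycle 10: R6←I1
cycle 11: I3 dispatched to DivU
cycle 12: I3 operands ready · I4 dispatched to MulU
cycle 13: I4 operands ready
cycle 16: I4 complete
cycle 17: R3←I4
cycle 18: I5 dispatched to MulU
cycle 19: I3 complete · I5 operands ready · I6 dispatched to AddU
cycle 20: R6←I3 · I6 operands ready
cycle 22: I5 complete · I6 complete
cycle 23: R1←I5 · R3←I6

I4 = (12, 13, 16, 17)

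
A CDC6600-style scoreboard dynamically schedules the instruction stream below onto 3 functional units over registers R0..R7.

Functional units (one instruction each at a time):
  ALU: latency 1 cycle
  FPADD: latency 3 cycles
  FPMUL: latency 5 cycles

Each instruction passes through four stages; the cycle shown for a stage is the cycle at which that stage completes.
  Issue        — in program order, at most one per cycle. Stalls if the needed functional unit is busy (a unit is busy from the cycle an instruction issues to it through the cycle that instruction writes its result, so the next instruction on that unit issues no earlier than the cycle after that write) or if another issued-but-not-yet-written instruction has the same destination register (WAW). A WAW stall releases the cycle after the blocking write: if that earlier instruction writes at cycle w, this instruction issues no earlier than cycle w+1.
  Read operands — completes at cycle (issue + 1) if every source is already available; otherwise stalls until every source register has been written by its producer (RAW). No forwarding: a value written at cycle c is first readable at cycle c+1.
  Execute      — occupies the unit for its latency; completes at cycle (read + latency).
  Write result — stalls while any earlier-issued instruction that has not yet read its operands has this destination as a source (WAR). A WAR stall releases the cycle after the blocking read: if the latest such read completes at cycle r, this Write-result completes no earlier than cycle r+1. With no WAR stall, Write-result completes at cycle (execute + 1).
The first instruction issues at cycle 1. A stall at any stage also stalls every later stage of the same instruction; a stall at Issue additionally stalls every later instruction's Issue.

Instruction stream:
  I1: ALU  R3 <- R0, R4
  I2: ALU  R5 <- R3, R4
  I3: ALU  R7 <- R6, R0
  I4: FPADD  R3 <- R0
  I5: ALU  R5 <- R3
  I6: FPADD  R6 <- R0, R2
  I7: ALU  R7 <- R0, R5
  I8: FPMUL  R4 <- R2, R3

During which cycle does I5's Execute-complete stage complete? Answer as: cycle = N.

cycle = 17

t=1  I1 issues→ALU
t=2  I1 reads
t=3  I1 exec-done
t=4  I1 writes R3
t=5  I2 issues→ALU
t=6  I2 reads
t=7  I2 exec-done
t=8  I2 writes R5
t=9  I3 issues→ALU
t=10  I3 reads | I4 issues→FPADD
t=11  I3 exec-done | I4 reads
t=12  I3 writes R7
t=13  I5 issues→ALU
t=14  I4 exec-done
t=15  I4 writes R3
t=16  I5 reads | I6 issues→FPADD
t=17  I5 exec-done | I6 reads
t=18  I5 writes R5
t=19  I7 issues→ALU
t=20  I6 exec-done | I7 reads | I8 issues→FPMUL
t=21  I6 writes R6 | I7 exec-done | I8 reads
t=22  I7 writes R7
t=26  I8 exec-done
t=27  I8 writes R4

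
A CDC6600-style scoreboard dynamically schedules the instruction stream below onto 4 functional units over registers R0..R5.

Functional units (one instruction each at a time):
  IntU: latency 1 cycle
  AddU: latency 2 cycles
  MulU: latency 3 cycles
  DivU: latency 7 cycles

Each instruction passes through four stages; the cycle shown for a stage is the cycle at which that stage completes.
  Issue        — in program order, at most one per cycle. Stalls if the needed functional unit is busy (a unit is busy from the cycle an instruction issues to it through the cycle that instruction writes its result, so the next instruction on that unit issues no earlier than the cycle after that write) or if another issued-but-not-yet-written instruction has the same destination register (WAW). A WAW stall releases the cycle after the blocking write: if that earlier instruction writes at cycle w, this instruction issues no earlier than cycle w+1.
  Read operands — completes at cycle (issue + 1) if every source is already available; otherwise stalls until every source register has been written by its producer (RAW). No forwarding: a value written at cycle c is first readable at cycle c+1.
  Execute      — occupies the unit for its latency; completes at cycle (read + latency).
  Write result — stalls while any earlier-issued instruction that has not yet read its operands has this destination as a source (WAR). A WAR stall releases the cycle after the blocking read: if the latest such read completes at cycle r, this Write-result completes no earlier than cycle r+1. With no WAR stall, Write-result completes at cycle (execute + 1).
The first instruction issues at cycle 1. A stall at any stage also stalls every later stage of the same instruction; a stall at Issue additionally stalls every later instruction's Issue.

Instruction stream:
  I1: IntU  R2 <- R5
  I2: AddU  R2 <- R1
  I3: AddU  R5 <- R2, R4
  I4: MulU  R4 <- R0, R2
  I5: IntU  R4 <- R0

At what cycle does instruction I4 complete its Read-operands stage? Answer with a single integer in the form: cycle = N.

c1: issue I1 (IntU)
c2: I1 read-ops
c3: I1 finished on IntU
c4: I1→R2
c5: issue I2 (AddU)
c6: I2 read-ops
c8: I2 finished on AddU
c9: I2→R2
c10: issue I3 (AddU)
c11: I3 read-ops, issue I4 (MulU)
c12: I4 read-ops
c13: I3 finished on AddU
c14: I3→R5
c15: I4 finished on MulU
c16: I4→R4
c17: issue I5 (IntU)
c18: I5 read-ops
c19: I5 finished on IntU
c20: I5→R4

cycle = 12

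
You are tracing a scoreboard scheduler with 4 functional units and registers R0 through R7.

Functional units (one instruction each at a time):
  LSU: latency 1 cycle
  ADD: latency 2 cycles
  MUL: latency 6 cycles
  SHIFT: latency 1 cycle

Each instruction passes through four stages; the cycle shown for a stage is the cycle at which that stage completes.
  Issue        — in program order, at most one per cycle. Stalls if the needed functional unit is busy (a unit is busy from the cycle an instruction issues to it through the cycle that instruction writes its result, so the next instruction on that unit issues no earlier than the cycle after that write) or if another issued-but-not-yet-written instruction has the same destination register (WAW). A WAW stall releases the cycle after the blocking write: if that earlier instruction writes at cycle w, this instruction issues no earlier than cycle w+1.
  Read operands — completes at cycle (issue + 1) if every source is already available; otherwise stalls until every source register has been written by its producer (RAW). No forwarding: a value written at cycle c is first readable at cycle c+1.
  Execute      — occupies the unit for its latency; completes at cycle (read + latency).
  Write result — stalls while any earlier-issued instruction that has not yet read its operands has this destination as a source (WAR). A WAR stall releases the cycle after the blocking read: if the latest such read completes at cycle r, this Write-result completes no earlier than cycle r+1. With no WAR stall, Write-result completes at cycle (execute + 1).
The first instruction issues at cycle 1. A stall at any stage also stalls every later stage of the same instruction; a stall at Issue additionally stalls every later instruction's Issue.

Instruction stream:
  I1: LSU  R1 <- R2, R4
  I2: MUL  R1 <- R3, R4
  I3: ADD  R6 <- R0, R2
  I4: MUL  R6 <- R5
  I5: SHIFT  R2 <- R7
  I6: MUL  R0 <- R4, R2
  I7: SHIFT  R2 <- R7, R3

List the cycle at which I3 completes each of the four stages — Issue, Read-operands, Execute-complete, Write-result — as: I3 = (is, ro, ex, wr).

I3 = (6, 7, 9, 10)

[1] I1 issues→LSU
[2] I1 reads
[3] I1 exec-done
[4] I1 writes R1
[5] I2 issues→MUL
[6] I2 reads | I3 issues→ADD
[7] I3 reads
[9] I3 exec-done
[10] I3 writes R6
[12] I2 exec-done
[13] I2 writes R1
[14] I4 issues→MUL
[15] I4 reads | I5 issues→SHIFT
[16] I5 reads
[17] I5 exec-done
[18] I5 writes R2
[21] I4 exec-done
[22] I4 writes R6
[23] I6 issues→MUL
[24] I6 reads | I7 issues→SHIFT
[25] I7 reads
[26] I7 exec-done
[27] I7 writes R2
[30] I6 exec-done
[31] I6 writes R0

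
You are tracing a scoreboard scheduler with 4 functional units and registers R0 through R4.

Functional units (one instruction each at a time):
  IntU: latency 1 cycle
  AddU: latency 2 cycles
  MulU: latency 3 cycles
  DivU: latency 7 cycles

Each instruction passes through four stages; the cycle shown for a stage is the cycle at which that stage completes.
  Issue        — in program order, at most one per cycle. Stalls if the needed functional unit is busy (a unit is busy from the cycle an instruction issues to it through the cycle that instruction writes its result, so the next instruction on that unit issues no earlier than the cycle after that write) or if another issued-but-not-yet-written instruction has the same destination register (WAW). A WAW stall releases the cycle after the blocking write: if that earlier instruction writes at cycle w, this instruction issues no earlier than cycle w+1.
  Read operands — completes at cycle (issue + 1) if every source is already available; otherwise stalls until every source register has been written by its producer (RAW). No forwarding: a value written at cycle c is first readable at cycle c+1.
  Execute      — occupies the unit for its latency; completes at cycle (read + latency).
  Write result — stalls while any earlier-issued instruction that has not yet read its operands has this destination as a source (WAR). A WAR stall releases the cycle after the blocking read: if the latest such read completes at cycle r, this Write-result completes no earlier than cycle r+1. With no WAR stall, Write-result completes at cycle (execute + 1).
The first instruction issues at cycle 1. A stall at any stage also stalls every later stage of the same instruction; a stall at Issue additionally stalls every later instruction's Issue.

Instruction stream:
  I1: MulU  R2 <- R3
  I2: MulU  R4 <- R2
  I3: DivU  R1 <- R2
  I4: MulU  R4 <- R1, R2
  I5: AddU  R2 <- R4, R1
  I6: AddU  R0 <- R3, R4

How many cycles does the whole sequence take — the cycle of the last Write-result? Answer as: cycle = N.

cycle = 31

c1: I1 dispatched to MulU
c2: I1 operands ready
c5: I1 complete
c6: R2←I1
c7: I2 dispatched to MulU
c8: I2 operands ready · I3 dispatched to DivU
c9: I3 operands ready
c11: I2 complete
c12: R4←I2
c13: I4 dispatched to MulU
c14: I5 dispatched to AddU
c16: I3 complete
c17: R1←I3
c18: I4 operands ready
c21: I4 complete
c22: R4←I4
c23: I5 operands ready
c25: I5 complete
c26: R2←I5
c27: I6 dispatched to AddU
c28: I6 operands ready
c30: I6 complete
c31: R0←I6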